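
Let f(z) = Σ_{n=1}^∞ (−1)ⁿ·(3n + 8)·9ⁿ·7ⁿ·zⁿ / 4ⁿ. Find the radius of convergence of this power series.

R = 4/63

Apply the ratio test: |a_{n+1}| / |a_n| = [(3(n+1) + 8)/(3n + 8)] · 9·7/4, which tends to 63/4 as n → ∞.
Thus R = 1/(63/4) = 4/63.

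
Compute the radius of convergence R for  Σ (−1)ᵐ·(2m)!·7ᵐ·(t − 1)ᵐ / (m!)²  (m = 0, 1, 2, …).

R = 1/28

The ratio of consecutive coefficients is (2m+1)·(2m+2)/(m+1)² · 7 → 28.
Hence the series converges for |t − 1| < 1/(28) = 1/28, so the radius of convergence is 1/28.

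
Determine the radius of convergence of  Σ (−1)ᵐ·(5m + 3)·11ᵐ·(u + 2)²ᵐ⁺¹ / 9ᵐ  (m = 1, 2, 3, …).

R = 3√11/11

The ratio of consecutive coefficients is [(5(m+1) + 3)/(5m + 3)] · 11/9 → 11/9.
Since the exponent of (u + 2) increases by 2 each term, convergence requires |u + 2|² < 9/11, hence R = 3√11/11.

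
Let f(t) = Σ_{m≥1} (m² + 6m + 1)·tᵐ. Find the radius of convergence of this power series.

R = 1

By the ratio test, |a_{m+1}/a_m| = ((m+1)² + 6(m+1) + 1)/(m² + 6m + 1) → 1.
Hence R = 1.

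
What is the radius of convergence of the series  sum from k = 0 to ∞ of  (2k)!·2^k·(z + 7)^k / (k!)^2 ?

By the ratio test, |a_{k+1}/a_k| = (2k+1)·(2k+2)/(k+1)² · 2 → 8.
Convergence for |z + 7| · 8 < 1, i.e. |z + 7| < 1/8. So R = 1/8.

R = 1/8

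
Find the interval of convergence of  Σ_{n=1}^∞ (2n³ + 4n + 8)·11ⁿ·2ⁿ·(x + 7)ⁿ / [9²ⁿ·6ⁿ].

By the ratio test, |a_{n+1}/a_n| = [(2(n+1)³ + 4(n+1) + 8)/(2n³ + 4n + 8)] · 11·2/(81·6) → 11/243.
The series converges when 11/243 · |x + 7| < 1, giving R = 243/11.
Endpoint x = 166/11: the terms do not tend to 0, so the series diverges.
Check x = -320/11: the terms do not tend to 0, so the series diverges.

(-320/11, 166/11)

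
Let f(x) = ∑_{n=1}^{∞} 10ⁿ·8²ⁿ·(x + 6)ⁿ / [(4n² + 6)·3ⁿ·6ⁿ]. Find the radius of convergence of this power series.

The ratio of consecutive coefficients is [(4n² + 6)/(4(n+1)² + 6)] · 10·64/(3·6) → 320/9.
The series converges when 320/9 · |x + 6| < 1, giving R = 9/320.

R = 9/320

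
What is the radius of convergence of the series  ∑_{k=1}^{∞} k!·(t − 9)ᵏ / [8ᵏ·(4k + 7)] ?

By the ratio test, |a_{k+1}/a_k| = (k+1) · 1/8 · (4k + 7)/(4(k+1) + 7) → ∞.
Since the ratio → ∞, the series diverges for every t ≠ 9, and R = 0.

R = 0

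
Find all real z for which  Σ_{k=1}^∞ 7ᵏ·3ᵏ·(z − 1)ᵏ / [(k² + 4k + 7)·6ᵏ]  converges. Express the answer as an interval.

[5/7, 9/7]

Apply the ratio test: |a_{k+1}| / |a_k| = [(k² + 4k + 7)/((k+1)² + 4(k+1) + 7)] · 7·3/6, which tends to 7/2 as k → ∞.
Thus R = 1/(7/2) = 2/7.
At z = 9/7: absolute convergence follows by limit comparison with Σ 1/k².
At z = 5/7: the terms are on the order of 1/k², so the series converges absolutely by comparison with the p-series (p = 2 > 1).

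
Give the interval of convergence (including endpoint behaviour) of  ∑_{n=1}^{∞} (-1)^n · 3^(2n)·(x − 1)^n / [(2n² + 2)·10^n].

The ratio of consecutive coefficients is [(2n² + 2)/(2(n+1)² + 2)] · 9/10 → 9/10.
Thus R = 1/(9/10) = 10/9.
At x = 19/9: the series is dominated by a constant times Σ 1/n², which converges (p = 2 > 1).
Endpoint x = -1/9: the terms are on the order of 1/n², so the series converges absolutely by comparison with the p-series (p = 2 > 1).

[-1/9, 19/9]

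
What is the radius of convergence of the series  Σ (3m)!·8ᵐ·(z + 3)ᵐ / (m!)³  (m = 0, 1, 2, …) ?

By the ratio test, |a_{m+1}/a_m| = (3m+1)·(3m+2)·(3m+3)/(m+1)³ · 8 → 216.
Thus R = 1/(216) = 1/216.

R = 1/216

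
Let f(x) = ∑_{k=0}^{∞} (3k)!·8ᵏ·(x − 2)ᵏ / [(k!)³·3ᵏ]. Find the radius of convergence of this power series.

R = 1/72

Apply the ratio test: |a_{k+1}| / |a_k| = (3k+1)·(3k+2)·(3k+3)/(k+1)³ · 8/3, which tends to 72 as k → ∞.
Convergence for |x − 2| · 72 < 1, i.e. |x − 2| < 1/72. So R = 1/72.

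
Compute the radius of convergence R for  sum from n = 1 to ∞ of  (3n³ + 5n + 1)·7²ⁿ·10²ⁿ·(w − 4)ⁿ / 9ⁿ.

Ratio test: |a_{n+1}/a_n| = [(3(n+1)³ + 5(n+1) + 1)/(3n³ + 5n + 1)] · 49·100/9 → 4900/9 as n → ∞.
The series converges when 4900/9 · |w − 4| < 1, giving R = 9/4900.

R = 9/4900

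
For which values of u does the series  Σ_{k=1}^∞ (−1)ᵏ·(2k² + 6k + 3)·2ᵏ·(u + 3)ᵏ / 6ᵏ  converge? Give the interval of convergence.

Ratio test: |a_{k+1}/a_k| = [(2(k+1)² + 6(k+1) + 3)/(2k² + 6k + 3)] · 2/6 → 1/3 as k → ∞.
Convergence for |u + 3| · 1/3 < 1, i.e. |u + 3| < 3. So R = 3.
At u = 0: the terms have absolute value of order k², which does not tend to 0, so the series diverges by the divergence test.
At u = -6: the terms do not tend to 0, so the series diverges.

(-6, 0)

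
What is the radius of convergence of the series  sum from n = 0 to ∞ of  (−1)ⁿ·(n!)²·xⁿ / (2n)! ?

R = 4

By the ratio test, |a_{n+1}/a_n| = (n+1)²/[(2n+1)·(2n+2)] → 1/4.
Thus R = 1/(1/4) = 4.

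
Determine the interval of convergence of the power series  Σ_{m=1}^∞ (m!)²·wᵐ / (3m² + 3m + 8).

{0}

Apply the ratio test: |a_{m+1}| / |a_m| = (m+1)² · (3m² + 3m + 8)/(3(m+1)² + 3(m+1) + 8), which tends to ∞ as m → ∞.
The terms grow without bound for any w ≠ 0, so R = 0 (convergence only at w = 0).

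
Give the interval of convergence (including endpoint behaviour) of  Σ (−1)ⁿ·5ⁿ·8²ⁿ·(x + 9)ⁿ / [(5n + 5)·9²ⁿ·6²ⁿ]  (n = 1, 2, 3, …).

By the ratio test, |a_{n+1}/a_n| = [(5n + 5)/(5(n+1) + 5)] · 5·64/(81·36) → 80/729.
Thus R = 1/(80/729) = 729/80.
When x = 9/80, the terms alternate in sign and decrease monotonically to 0 in absolute value (size ~ c/n), so the alternating series test gives convergence.
When x = -1449/80, the terms behave like c/n; limit comparison with the harmonic series gives divergence.

(-1449/80, 9/80]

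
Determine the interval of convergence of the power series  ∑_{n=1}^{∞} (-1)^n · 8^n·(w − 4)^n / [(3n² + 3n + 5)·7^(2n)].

The ratio of consecutive coefficients is [(3n² + 3n + 5)/(3(n+1)² + 3(n+1) + 5)] · 8/49 → 8/49.
Hence the series converges for |w − 4| < 1/(8/49) = 49/8, so the radius of convergence is 49/8.
At w = 81/8: the terms are on the order of 1/n², so the series converges absolutely by comparison with the p-series (p = 2 > 1).
Endpoint w = -17/8: the terms are on the order of 1/n², so the series converges absolutely by comparison with the p-series (p = 2 > 1).

[-17/8, 81/8]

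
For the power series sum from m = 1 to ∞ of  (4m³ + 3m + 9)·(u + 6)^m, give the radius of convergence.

By the ratio test, |a_{m+1}/a_m| = (4(m+1)³ + 3(m+1) + 9)/(4m³ + 3m + 9) → 1.
So the series converges when |u + 6| < 1 and diverges when |u + 6| > 1; R = 1.

R = 1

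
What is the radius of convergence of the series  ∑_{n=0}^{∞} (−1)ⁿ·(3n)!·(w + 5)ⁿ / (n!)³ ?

Ratio test: |a_{n+1}/a_n| = (3n+1)·(3n+2)·(3n+3)/(n+1)³ → 27 as n → ∞.
Thus R = 1/(27) = 1/27.

R = 1/27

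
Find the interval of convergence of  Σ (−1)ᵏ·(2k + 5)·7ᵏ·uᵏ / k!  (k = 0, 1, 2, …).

(−∞, ∞)

The ratio of consecutive coefficients is (2(k+1) + 5)/(2k + 5) · 7 · 1/(k+1) → 0.
The limit is 0, so the series converges for all u; R = ∞.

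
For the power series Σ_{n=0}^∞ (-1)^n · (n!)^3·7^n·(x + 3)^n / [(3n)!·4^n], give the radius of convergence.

R = 108/7

By the ratio test, |a_{n+1}/a_n| = (n+1)³/[(3n+1)·(3n+2)·(3n+3)] · 7/4 → 7/108.
The series converges when 7/108 · |x + 3| < 1, giving R = 108/7.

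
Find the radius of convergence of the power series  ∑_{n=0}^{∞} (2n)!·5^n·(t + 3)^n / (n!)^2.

The ratio of consecutive coefficients is (2n+1)·(2n+2)/(n+1)² · 5 → 20.
Hence the series converges for |t + 3| < 1/(20) = 1/20, so the radius of convergence is 1/20.

R = 1/20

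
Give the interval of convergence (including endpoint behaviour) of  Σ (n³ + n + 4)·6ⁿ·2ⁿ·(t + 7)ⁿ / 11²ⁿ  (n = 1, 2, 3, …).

Ratio test: |a_{n+1}/a_n| = [((n+1)³ + (n+1) + 4)/(n³ + n + 4)] · 6·2/121 → 12/121 as n → ∞.
Thus R = 1/(12/121) = 121/12.
Check t = 37/12: the terms have absolute value of order n³, which does not tend to 0, so the series diverges by the divergence test.
Check t = -205/12: the terms have absolute value of order n³, which does not tend to 0, so the series diverges by the divergence test.

(-205/12, 37/12)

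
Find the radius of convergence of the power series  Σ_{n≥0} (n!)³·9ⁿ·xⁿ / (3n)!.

R = 3

Ratio test: |a_{n+1}/a_n| = (n+1)³/[(3n+1)·(3n+2)·(3n+3)] · 9 → 1/3 as n → ∞.
Hence the series converges for |x| < 1/(1/3) = 3, so the radius of convergence is 3.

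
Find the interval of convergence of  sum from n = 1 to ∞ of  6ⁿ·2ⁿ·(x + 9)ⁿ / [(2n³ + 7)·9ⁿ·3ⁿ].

[-45/4, -27/4]

The ratio of consecutive coefficients is [(2n³ + 7)/(2(n+1)³ + 7)] · 6·2/(9·3) → 4/9.
Hence the series converges for |x + 9| < 1/(4/9) = 9/4, so the radius of convergence is 9/4.
At x = -27/4: the series is dominated by a constant times Σ 1/n³, which converges (p = 3 > 1).
Check x = -45/4: the series is dominated by a constant times Σ 1/n³, which converges (p = 3 > 1).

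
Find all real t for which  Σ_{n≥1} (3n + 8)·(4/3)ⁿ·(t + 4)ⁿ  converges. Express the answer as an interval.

By the ratio test, |a_{n+1}/a_n| = [(3(n+1) + 8)/(3n + 8)] · 4/3 → 4/3.
Thus R = 1/(4/3) = 3/4.
Check t = -13/4: the terms have absolute value of order n, which does not tend to 0, so the series diverges by the divergence test.
Endpoint t = -19/4: the terms do not tend to 0, so the series diverges.

(-19/4, -13/4)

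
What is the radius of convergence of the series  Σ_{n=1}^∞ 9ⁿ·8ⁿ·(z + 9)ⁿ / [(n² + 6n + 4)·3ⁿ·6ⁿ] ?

By the ratio test, |a_{n+1}/a_n| = [(n² + 6n + 4)/((n+1)² + 6(n+1) + 4)] · 9·8/(3·6) → 4.
Thus R = 1/(4) = 1/4.

R = 1/4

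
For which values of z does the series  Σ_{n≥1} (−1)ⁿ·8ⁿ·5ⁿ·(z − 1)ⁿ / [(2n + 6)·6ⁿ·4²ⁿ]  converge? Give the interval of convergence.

Apply the ratio test: |a_{n+1}| / |a_n| = [(2n + 6)/(2(n+1) + 6)] · 8·5/(6·16), which tends to 5/12 as n → ∞.
The series converges when 5/12 · |z − 1| < 1, giving R = 12/5.
Check z = 17/5: convergence follows from the alternating series test (terms decrease monotonically to 0).
Endpoint z = -7/5: the terms behave like c/n; limit comparison with the harmonic series gives divergence.

(-7/5, 17/5]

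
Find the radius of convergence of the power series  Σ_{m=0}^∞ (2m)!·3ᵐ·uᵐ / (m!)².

R = 1/12

Ratio test: |a_{m+1}/a_m| = (2m+1)·(2m+2)/(m+1)² · 3 → 12 as m → ∞.
Thus R = 1/(12) = 1/12.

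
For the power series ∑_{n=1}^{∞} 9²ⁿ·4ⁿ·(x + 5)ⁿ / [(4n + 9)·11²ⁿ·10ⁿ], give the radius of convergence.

By the ratio test, |a_{n+1}/a_n| = [(4n + 9)/(4(n+1) + 9)] · 81·4/(121·10) → 162/605.
Hence the series converges for |x + 5| < 1/(162/605) = 605/162, so the radius of convergence is 605/162.

R = 605/162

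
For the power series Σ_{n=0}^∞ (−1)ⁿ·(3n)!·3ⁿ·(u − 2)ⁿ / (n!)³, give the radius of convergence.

Apply the ratio test: |a_{n+1}| / |a_n| = (3n+1)·(3n+2)·(3n+3)/(n+1)³ · 3, which tends to 81 as n → ∞.
Convergence for |u − 2| · 81 < 1, i.e. |u − 2| < 1/81. So R = 1/81.

R = 1/81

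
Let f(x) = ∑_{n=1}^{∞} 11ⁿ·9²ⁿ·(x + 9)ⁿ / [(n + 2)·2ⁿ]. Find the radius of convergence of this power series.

Ratio test: |a_{n+1}/a_n| = [(n + 2)/((n+1) + 2)] · 11·81/2 → 891/2 as n → ∞.
Convergence for |x + 9| · 891/2 < 1, i.e. |x + 9| < 2/891. So R = 2/891.

R = 2/891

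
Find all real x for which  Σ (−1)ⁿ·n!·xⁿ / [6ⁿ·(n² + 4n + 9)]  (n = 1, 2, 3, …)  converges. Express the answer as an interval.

Apply the ratio test: |a_{n+1}| / |a_n| = (n+1) · 1/6 · (n² + 4n + 9)/((n+1)² + 4(n+1) + 9), which tends to ∞ as n → ∞.
Since the ratio → ∞, the series diverges for every x ≠ 0, and R = 0.

{0}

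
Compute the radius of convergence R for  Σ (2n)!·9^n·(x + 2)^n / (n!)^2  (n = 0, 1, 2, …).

R = 1/36

The ratio of consecutive coefficients is (2n+1)·(2n+2)/(n+1)² · 9 → 36.
The series converges when 36 · |x + 2| < 1, giving R = 1/36.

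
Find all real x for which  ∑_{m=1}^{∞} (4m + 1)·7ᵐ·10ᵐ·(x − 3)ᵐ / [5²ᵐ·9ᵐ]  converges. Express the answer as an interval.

The ratio of consecutive coefficients is [(4(m+1) + 1)/(4m + 1)] · 7·10/(25·9) → 14/45.
The series converges when 14/45 · |x − 3| < 1, giving R = 45/14.
Check x = 87/14: the m-th term does not approach 0; divergence by the term test.
At x = -3/14: the m-th term does not approach 0; divergence by the term test.

(-3/14, 87/14)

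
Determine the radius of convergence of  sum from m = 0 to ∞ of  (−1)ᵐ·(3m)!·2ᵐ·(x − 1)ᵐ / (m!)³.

Apply the ratio test: |a_{m+1}| / |a_m| = (3m+1)·(3m+2)·(3m+3)/(m+1)³ · 2, which tends to 54 as m → ∞.
The series converges when 54 · |x − 1| < 1, giving R = 1/54.

R = 1/54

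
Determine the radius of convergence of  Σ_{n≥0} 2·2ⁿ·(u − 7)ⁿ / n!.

The ratio of consecutive coefficients is 2/2 · 2 · 1/(n+1) → 0.
Since the limit is 0 < 1 for every u, the series converges on all of ℝ and R = ∞.

R = ∞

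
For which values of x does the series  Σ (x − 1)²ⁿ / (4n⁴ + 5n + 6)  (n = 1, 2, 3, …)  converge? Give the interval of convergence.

[0, 2]

By the ratio test, |a_{n+1}/a_n| = (4n⁴ + 5n + 6)/(4(n+1)⁴ + 5(n+1) + 6) → 1.
Writing y = (x − 1)², the series in y has radius 1, so |x − 1| < √(1) = 1 and R = 1.
Endpoint x = 2: the terms are on the order of 1/n⁴, so the series converges absolutely by comparison with the p-series (p = 4 > 1).
Endpoint x = 0: absolute convergence follows by limit comparison with Σ 1/n⁴.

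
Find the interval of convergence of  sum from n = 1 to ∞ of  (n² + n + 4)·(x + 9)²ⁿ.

By the ratio test, |a_{n+1}/a_n| = ((n+1)² + (n+1) + 4)/(n² + n + 4) → 1.
Writing y = (x + 9)², the series in y has radius 1, so |x + 9| < √(1) = 1 and R = 1.
At x = -8: the terms have absolute value of order n², which does not tend to 0, so the series diverges by the divergence test.
Check x = -10: the n-th term does not approach 0; divergence by the term test.

(-10, -8)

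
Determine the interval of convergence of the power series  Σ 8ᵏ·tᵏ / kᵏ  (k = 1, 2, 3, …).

Applying the root test, |a_k|^(1/k) = 8/k → 0.
Since the k-th root of |a_k| tends to 0, the series converges for all real t; R = ∞.

(−∞, ∞)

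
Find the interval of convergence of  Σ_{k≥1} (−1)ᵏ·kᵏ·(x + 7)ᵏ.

Root test: |a_k|^(1/k) = k → ∞.
The root grows without bound, so R = 0 (convergence only at x = -7).

{-7}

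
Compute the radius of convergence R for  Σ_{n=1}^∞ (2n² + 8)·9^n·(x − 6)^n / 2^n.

By the ratio test, |a_{n+1}/a_n| = [(2(n+1)² + 8)/(2n² + 8)] · 9/2 → 9/2.
Hence the series converges for |x − 6| < 1/(9/2) = 2/9, so the radius of convergence is 2/9.

R = 2/9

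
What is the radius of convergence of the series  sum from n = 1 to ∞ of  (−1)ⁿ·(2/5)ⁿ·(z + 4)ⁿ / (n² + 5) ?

Apply the ratio test: |a_{n+1}| / |a_n| = [(n² + 5)/((n+1)² + 5)] · 2/5, which tends to 2/5 as n → ∞.
Thus R = 1/(2/5) = 5/2.

R = 5/2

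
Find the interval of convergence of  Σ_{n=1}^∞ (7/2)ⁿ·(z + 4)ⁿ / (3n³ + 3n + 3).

The ratio of consecutive coefficients is [(3n³ + 3n + 3)/(3(n+1)³ + 3(n+1) + 3)] · 7/2 → 7/2.
The series converges when 7/2 · |z + 4| < 1, giving R = 2/7.
Check z = -26/7: the terms are on the order of 1/n³, so the series converges absolutely by comparison with the p-series (p = 3 > 1).
At z = -30/7: the series is dominated by a constant times Σ 1/n³, which converges (p = 3 > 1).

[-30/7, -26/7]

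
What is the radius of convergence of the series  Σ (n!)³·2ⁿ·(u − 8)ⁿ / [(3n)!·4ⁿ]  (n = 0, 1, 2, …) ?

R = 54

Apply the ratio test: |a_{n+1}| / |a_n| = (n+1)³/[(3n+1)·(3n+2)·(3n+3)] · 2/4, which tends to 1/54 as n → ∞.
The series converges when 1/54 · |u − 8| < 1, giving R = 54.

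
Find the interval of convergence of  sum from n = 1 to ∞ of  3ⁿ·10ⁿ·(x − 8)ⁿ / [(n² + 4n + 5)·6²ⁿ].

[34/5, 46/5]

Apply the ratio test: |a_{n+1}| / |a_n| = [(n² + 4n + 5)/((n+1)² + 4(n+1) + 5)] · 3·10/36, which tends to 5/6 as n → ∞.
Hence the series converges for |x − 8| < 1/(5/6) = 6/5, so the radius of convergence is 6/5.
At x = 46/5: the series is dominated by a constant times Σ 1/n², which converges (p = 2 > 1).
When x = 34/5, absolute convergence follows by limit comparison with Σ 1/n².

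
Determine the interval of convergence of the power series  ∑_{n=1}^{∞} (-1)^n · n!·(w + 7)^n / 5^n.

{-7}

Ratio test: |a_{n+1}/a_n| = (n+1) · 1/5 → ∞ as n → ∞.
The ratio grows without bound, so the series diverges whenever (w + 7) ≠ 0; it converges only at w = -7. R = 0.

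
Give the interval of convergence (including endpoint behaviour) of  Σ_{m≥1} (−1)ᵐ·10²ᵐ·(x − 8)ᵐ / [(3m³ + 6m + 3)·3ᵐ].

The ratio of consecutive coefficients is [(3m³ + 6m + 3)/(3(m+1)³ + 6(m+1) + 3)] · 100/3 → 100/3.
The series converges when 100/3 · |x − 8| < 1, giving R = 3/100.
Check x = 803/100: absolute convergence follows by limit comparison with Σ 1/m³.
When x = 797/100, absolute convergence follows by limit comparison with Σ 1/m³.

[797/100, 803/100]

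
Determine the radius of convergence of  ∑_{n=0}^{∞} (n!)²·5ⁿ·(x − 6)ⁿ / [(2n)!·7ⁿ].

Apply the ratio test: |a_{n+1}| / |a_n| = (n+1)²/[(2n+1)·(2n+2)] · 5/7, which tends to 5/28 as n → ∞.
Convergence for |x − 6| · 5/28 < 1, i.e. |x − 6| < 28/5. So R = 28/5.

R = 28/5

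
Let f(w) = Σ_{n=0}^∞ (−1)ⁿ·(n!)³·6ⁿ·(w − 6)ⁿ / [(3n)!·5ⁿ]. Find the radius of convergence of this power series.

R = 45/2

Ratio test: |a_{n+1}/a_n| = (n+1)³/[(3n+1)·(3n+2)·(3n+3)] · 6/5 → 2/45 as n → ∞.
Hence the series converges for |w − 6| < 1/(2/45) = 45/2, so the radius of convergence is 45/2.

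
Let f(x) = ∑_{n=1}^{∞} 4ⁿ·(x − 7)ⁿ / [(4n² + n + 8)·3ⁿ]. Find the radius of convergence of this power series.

Apply the ratio test: |a_{n+1}| / |a_n| = [(4n² + n + 8)/(4(n+1)² + (n+1) + 8)] · 4/3, which tends to 4/3 as n → ∞.
The series converges when 4/3 · |x − 7| < 1, giving R = 3/4.

R = 3/4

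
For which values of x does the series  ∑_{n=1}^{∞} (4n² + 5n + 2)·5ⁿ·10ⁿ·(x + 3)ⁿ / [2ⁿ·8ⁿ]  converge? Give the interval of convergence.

Apply the ratio test: |a_{n+1}| / |a_n| = [(4(n+1)² + 5(n+1) + 2)/(4n² + 5n + 2)] · 5·10/(2·8), which tends to 25/8 as n → ∞.
The series converges when 25/8 · |x + 3| < 1, giving R = 8/25.
Endpoint x = -67/25: the terms do not tend to 0, so the series diverges.
Endpoint x = -83/25: the n-th term does not approach 0; divergence by the term test.

(-83/25, -67/25)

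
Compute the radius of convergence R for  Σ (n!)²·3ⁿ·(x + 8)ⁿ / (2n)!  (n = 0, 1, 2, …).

R = 4/3

The ratio of consecutive coefficients is (n+1)²/[(2n+1)·(2n+2)] · 3 → 3/4.
The series converges when 3/4 · |x + 8| < 1, giving R = 4/3.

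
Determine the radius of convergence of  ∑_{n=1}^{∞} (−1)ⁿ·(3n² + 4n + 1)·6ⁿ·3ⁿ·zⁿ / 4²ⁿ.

Ratio test: |a_{n+1}/a_n| = [(3(n+1)² + 4(n+1) + 1)/(3n² + 4n + 1)] · 6·3/16 → 9/8 as n → ∞.
Hence the series converges for |z| < 1/(9/8) = 8/9, so the radius of convergence is 8/9.

R = 8/9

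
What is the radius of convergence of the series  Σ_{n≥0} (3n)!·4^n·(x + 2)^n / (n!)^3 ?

The ratio of consecutive coefficients is (3n+1)·(3n+2)·(3n+3)/(n+1)³ · 4 → 108.
The series converges when 108 · |x + 2| < 1, giving R = 1/108.

R = 1/108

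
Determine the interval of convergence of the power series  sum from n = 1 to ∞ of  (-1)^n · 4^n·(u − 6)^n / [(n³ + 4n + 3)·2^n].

[11/2, 13/2]

Ratio test: |a_{n+1}/a_n| = [(n³ + 4n + 3)/((n+1)³ + 4(n+1) + 3)] · 4/2 → 2 as n → ∞.
Thus R = 1/(2) = 1/2.
When u = 13/2, the series is dominated by a constant times Σ 1/n³, which converges (p = 3 > 1).
When u = 11/2, the series is dominated by a constant times Σ 1/n³, which converges (p = 3 > 1).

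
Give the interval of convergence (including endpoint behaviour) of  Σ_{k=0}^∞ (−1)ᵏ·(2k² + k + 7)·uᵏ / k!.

(−∞, ∞)

The ratio of consecutive coefficients is (2(k+1)² + (k+1) + 7)/(2k² + k + 7) · 1/(k+1) → 0.
The limit is 0, so the series converges for all u; R = ∞.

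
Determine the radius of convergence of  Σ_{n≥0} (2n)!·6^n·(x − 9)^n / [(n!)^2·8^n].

Ratio test: |a_{n+1}/a_n| = (2n+1)·(2n+2)/(n+1)² · 6/8 → 3 as n → ∞.
Convergence for |x − 9| · 3 < 1, i.e. |x − 9| < 1/3. So R = 1/3.

R = 1/3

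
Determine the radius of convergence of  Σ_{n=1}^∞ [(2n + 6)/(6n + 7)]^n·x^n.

R = 3

By the Cauchy root test, |a_n|^(1/n) = (2n + 6)/(6n + 7) → 1/3.
Convergence for |x| · 1/3 < 1, i.e. |x| < 3. So R = 3.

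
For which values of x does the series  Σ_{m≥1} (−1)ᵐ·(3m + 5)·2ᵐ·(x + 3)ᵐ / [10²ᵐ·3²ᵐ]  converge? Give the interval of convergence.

(-453, 447)

Ratio test: |a_{m+1}/a_m| = [(3(m+1) + 5)/(3m + 5)] · 2/(100·9) → 1/450 as m → ∞.
The series converges when 1/450 · |x + 3| < 1, giving R = 450.
Endpoint x = 447: the m-th term does not approach 0; divergence by the term test.
When x = -453, the terms do not tend to 0, so the series diverges.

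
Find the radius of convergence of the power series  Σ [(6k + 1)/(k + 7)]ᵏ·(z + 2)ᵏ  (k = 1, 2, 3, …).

R = 1/6

By the Cauchy root test, |a_k|^(1/k) = (6k + 1)/(k + 7) → 6.
Hence the series converges for |z + 2| < 1/(6) = 1/6, so the radius of convergence is 1/6.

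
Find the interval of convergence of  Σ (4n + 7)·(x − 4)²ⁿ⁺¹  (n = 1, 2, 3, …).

(3, 5)

The ratio of consecutive coefficients is (4(n+1) + 7)/(4n + 7) → 1.
Writing y = (x − 4)², the series in y has radius 1, so |x − 4| < √(1) = 1 and R = 1.
Endpoint x = 5: the terms do not tend to 0, so the series diverges.
Endpoint x = 3: the n-th term does not approach 0; divergence by the term test.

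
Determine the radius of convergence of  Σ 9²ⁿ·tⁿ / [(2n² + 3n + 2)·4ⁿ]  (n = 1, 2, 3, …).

Apply the ratio test: |a_{n+1}| / |a_n| = [(2n² + 3n + 2)/(2(n+1)² + 3(n+1) + 2)] · 81/4, which tends to 81/4 as n → ∞.
Thus R = 1/(81/4) = 4/81.

R = 4/81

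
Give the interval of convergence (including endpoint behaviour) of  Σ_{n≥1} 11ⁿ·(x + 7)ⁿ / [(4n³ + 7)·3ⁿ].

[-80/11, -74/11]

The ratio of consecutive coefficients is [(4n³ + 7)/(4(n+1)³ + 7)] · 11/3 → 11/3.
Hence the series converges for |x + 7| < 1/(11/3) = 3/11, so the radius of convergence is 3/11.
Endpoint x = -74/11: absolute convergence follows by limit comparison with Σ 1/n³.
Endpoint x = -80/11: the terms are on the order of 1/n³, so the series converges absolutely by comparison with the p-series (p = 3 > 1).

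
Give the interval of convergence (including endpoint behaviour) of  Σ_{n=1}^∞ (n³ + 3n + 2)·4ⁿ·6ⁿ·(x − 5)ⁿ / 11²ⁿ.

(-1/24, 241/24)

The ratio of consecutive coefficients is [((n+1)³ + 3(n+1) + 2)/(n³ + 3n + 2)] · 4·6/121 → 24/121.
The series converges when 24/121 · |x − 5| < 1, giving R = 121/24.
Check x = 241/24: the terms have absolute value of order n³, which does not tend to 0, so the series diverges by the divergence test.
At x = -1/24: the terms do not tend to 0, so the series diverges.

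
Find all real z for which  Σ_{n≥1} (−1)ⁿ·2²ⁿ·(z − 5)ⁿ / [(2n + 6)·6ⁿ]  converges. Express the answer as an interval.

(7/2, 13/2]

Apply the ratio test: |a_{n+1}| / |a_n| = [(2n + 6)/(2(n+1) + 6)] · 4/6, which tends to 2/3 as n → ∞.
Thus R = 1/(2/3) = 3/2.
At z = 13/2: an alternating series whose terms decrease to 0 in absolute value, so it converges by the Leibniz criterion.
At z = 7/2: the terms behave like c/n; limit comparison with the harmonic series gives divergence.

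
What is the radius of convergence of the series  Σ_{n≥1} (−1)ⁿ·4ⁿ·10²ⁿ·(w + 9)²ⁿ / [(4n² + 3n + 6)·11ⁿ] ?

R = √11/20

The ratio of consecutive coefficients is [(4n² + 3n + 6)/(4(n+1)² + 3(n+1) + 6)] · 4·100/11 → 400/11.
Successive powers of (w + 9) differ by 2, so the series converges when |w + 9|² · 400/11 < 1, i.e. |w + 9| < √(11/400). So R = √11/20.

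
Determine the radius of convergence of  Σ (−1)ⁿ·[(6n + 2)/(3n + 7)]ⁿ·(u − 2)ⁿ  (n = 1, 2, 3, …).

R = 1/2

By the Cauchy root test, |a_n|^(1/n) = (6n + 2)/(3n + 7) → 2.
Hence the series converges for |u − 2| < 1/(2) = 1/2, so the radius of convergence is 1/2.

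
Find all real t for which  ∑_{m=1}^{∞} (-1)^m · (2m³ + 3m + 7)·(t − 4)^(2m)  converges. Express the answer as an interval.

(3, 5)

Ratio test: |a_{m+1}/a_m| = (2(m+1)³ + 3(m+1) + 7)/(2m³ + 3m + 7) → 1 as m → ∞.
Since the exponent of (t − 4) increases by 2 each term, convergence requires |t − 4|² < 1, hence R = 1.
Check t = 5: the terms have absolute value of order m³, which does not tend to 0, so the series diverges by the divergence test.
Endpoint t = 3: the terms do not tend to 0, so the series diverges.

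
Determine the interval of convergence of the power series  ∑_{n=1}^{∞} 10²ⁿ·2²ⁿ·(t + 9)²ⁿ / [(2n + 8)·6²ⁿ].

(-93/10, -87/10)

By the ratio test, |a_{n+1}/a_n| = [(2n + 8)/(2(n+1) + 8)] · 100·4/36 → 100/9.
Writing y = (t + 9)², the series in y has radius 9/100, so |t + 9| < √(9/100) = 3/10 and R = 3/10.
When t = -87/10, the terms are asymptotic to a nonzero constant times 1/n, so the series diverges by limit comparison with Σ 1/n.
When t = -93/10, comparison with the harmonic series Σ 1/n shows the series diverges.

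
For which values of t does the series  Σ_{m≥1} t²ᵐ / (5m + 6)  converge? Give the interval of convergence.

By the ratio test, |a_{m+1}/a_m| = (5m + 6)/(5(m+1) + 6) → 1.
Successive powers of t differ by 2, so the series converges when |t|² · 1 < 1, i.e. |t| < √(1) = 1. So R = 1.
When t = 1, the terms behave like c/m; limit comparison with the harmonic series gives divergence.
At t = -1: the terms are asymptotic to a nonzero constant times 1/m, so the series diverges by limit comparison with Σ 1/m.

(-1, 1)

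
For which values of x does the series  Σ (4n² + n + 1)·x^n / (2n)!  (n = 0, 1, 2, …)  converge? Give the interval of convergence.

Apply the ratio test: |a_{n+1}| / |a_n| = (4(n+1)² + (n+1) + 1)/(4n² + n + 1) · 1/[(2n+1)·(2n+2)], which tends to 0 as n → ∞.
The ratio tends to 0 regardless of x, hence R = ∞.

(−∞, ∞)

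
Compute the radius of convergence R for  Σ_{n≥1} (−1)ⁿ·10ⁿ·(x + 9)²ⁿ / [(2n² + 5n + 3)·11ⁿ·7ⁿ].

The ratio of consecutive coefficients is [(2n² + 5n + 3)/(2(n+1)² + 5(n+1) + 3)] · 10/(11·7) → 10/77.
Successive powers of (x + 9) differ by 2, so the series converges when |x + 9|² · 10/77 < 1, i.e. |x + 9| < √(77/10). So R = √770/10.

R = √770/10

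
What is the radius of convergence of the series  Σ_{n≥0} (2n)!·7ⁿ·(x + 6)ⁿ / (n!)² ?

R = 1/28

Ratio test: |a_{n+1}/a_n| = (2n+1)·(2n+2)/(n+1)² · 7 → 28 as n → ∞.
Hence the series converges for |x + 6| < 1/(28) = 1/28, so the radius of convergence is 1/28.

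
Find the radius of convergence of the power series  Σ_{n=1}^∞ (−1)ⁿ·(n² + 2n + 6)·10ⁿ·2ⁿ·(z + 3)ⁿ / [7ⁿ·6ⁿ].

R = 21/10

Apply the ratio test: |a_{n+1}| / |a_n| = [((n+1)² + 2(n+1) + 6)/(n² + 2n + 6)] · 10·2/(7·6), which tends to 10/21 as n → ∞.
Convergence for |z + 3| · 10/21 < 1, i.e. |z + 3| < 21/10. So R = 21/10.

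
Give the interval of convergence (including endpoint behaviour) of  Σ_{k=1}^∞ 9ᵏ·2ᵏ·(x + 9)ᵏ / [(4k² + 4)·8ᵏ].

[-85/9, -77/9]

By the ratio test, |a_{k+1}/a_k| = [(4k² + 4)/(4(k+1)² + 4)] · 9·2/8 → 9/4.
Thus R = 1/(9/4) = 4/9.
When x = -77/9, the series is dominated by a constant times Σ 1/k², which converges (p = 2 > 1).
When x = -85/9, the series is dominated by a constant times Σ 1/k², which converges (p = 2 > 1).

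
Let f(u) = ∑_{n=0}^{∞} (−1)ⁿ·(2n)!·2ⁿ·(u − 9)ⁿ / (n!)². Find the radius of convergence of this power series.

By the ratio test, |a_{n+1}/a_n| = (2n+1)·(2n+2)/(n+1)² · 2 → 8.
Thus R = 1/(8) = 1/8.

R = 1/8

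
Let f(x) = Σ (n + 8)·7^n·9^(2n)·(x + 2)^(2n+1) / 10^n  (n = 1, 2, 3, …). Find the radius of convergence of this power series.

R = √70/63

By the ratio test, |a_{n+1}/a_n| = [((n+1) + 8)/(n + 8)] · 7·81/10 → 567/10.
Since the exponent of (x + 2) increases by 2 each term, convergence requires |x + 2|² < 10/567, hence R = √70/63.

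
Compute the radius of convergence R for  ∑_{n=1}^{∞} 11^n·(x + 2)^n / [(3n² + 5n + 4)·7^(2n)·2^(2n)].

R = 196/11

Ratio test: |a_{n+1}/a_n| = [(3n² + 5n + 4)/(3(n+1)² + 5(n+1) + 4)] · 11/(49·4) → 11/196 as n → ∞.
Thus R = 1/(11/196) = 196/11.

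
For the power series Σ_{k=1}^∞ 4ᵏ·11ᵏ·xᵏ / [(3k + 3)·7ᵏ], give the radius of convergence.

By the ratio test, |a_{k+1}/a_k| = [(3k + 3)/(3(k+1) + 3)] · 4·11/7 → 44/7.
Convergence for |x| · 44/7 < 1, i.e. |x| < 7/44. So R = 7/44.

R = 7/44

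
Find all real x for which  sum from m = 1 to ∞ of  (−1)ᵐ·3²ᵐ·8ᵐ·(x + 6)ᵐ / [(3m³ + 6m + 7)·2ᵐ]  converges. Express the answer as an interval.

By the ratio test, |a_{m+1}/a_m| = [(3m³ + 6m + 7)/(3(m+1)³ + 6(m+1) + 7)] · 9·8/2 → 36.
Hence the series converges for |x + 6| < 1/(36) = 1/36, so the radius of convergence is 1/36.
Endpoint x = -215/36: the terms are on the order of 1/m³, so the series converges absolutely by comparison with the p-series (p = 3 > 1).
When x = -217/36, the series is dominated by a constant times Σ 1/m³, which converges (p = 3 > 1).

[-217/36, -215/36]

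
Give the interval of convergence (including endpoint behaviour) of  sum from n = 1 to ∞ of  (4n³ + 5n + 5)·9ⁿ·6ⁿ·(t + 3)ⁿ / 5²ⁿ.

(-187/54, -137/54)

The ratio of consecutive coefficients is [(4(n+1)³ + 5(n+1) + 5)/(4n³ + 5n + 5)] · 9·6/25 → 54/25.
Hence the series converges for |t + 3| < 1/(54/25) = 25/54, so the radius of convergence is 25/54.
At t = -137/54: the terms have absolute value of order n³, which does not tend to 0, so the series diverges by the divergence test.
When t = -187/54, the n-th term does not approach 0; divergence by the term test.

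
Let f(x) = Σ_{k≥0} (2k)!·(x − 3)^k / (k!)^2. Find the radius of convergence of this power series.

R = 1/4

Ratio test: |a_{k+1}/a_k| = (2k+1)·(2k+2)/(k+1)² → 4 as k → ∞.
Thus R = 1/(4) = 1/4.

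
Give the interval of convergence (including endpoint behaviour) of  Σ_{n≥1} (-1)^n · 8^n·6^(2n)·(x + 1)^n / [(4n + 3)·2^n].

(-145/144, -143/144]

Apply the ratio test: |a_{n+1}| / |a_n| = [(4n + 3)/(4(n+1) + 3)] · 8·36/2, which tends to 144 as n → ∞.
Hence the series converges for |x + 1| < 1/(144) = 1/144, so the radius of convergence is 1/144.
Check x = -143/144: convergence follows from the alternating series test (terms decrease monotonically to 0).
Endpoint x = -145/144: comparison with the harmonic series Σ 1/n shows the series diverges.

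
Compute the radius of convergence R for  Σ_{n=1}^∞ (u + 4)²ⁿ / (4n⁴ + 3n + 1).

R = 1

Apply the ratio test: |a_{n+1}| / |a_n| = (4n⁴ + 3n + 1)/(4(n+1)⁴ + 3(n+1) + 1), which tends to 1 as n → ∞.
Successive powers of (u + 4) differ by 2, so the series converges when |u + 4|² · 1 < 1, i.e. |u + 4| < √(1) = 1. So R = 1.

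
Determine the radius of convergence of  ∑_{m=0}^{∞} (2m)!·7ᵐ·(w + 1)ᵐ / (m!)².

R = 1/28

Ratio test: |a_{m+1}/a_m| = (2m+1)·(2m+2)/(m+1)² · 7 → 28 as m → ∞.
Convergence for |w + 1| · 28 < 1, i.e. |w + 1| < 1/28. So R = 1/28.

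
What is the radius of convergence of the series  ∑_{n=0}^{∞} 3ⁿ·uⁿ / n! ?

The ratio of consecutive coefficients is 3 · 1/(n+1) → 0.
The ratio tends to 0 regardless of u, hence R = ∞.

R = ∞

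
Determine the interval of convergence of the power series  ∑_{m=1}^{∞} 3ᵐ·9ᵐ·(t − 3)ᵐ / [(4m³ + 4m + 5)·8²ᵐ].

The ratio of consecutive coefficients is [(4m³ + 4m + 5)/(4(m+1)³ + 4(m+1) + 5)] · 3·9/64 → 27/64.
Thus R = 1/(27/64) = 64/27.
Check t = 145/27: the series is dominated by a constant times Σ 1/m³, which converges (p = 3 > 1).
When t = 17/27, absolute convergence follows by limit comparison with Σ 1/m³.

[17/27, 145/27]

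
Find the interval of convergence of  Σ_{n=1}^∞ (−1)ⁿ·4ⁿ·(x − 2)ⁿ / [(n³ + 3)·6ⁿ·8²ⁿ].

[-94, 98]

Apply the ratio test: |a_{n+1}| / |a_n| = [(n³ + 3)/((n+1)³ + 3)] · 4/(6·64), which tends to 1/96 as n → ∞.
Convergence for |x − 2| · 1/96 < 1, i.e. |x − 2| < 96. So R = 96.
When x = 98, absolute convergence follows by limit comparison with Σ 1/n³.
At x = -94: the terms are on the order of 1/n³, so the series converges absolutely by comparison with the p-series (p = 3 > 1).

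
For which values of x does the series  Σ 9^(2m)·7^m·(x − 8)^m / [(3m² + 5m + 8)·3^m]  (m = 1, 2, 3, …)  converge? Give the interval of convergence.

[1511/189, 1513/189]

Ratio test: |a_{m+1}/a_m| = [(3m² + 5m + 8)/(3(m+1)² + 5(m+1) + 8)] · 81·7/3 → 189 as m → ∞.
Thus R = 1/(189) = 1/189.
Endpoint x = 1513/189: the terms are on the order of 1/m², so the series converges absolutely by comparison with the p-series (p = 2 > 1).
Check x = 1511/189: the terms are on the order of 1/m², so the series converges absolutely by comparison with the p-series (p = 2 > 1).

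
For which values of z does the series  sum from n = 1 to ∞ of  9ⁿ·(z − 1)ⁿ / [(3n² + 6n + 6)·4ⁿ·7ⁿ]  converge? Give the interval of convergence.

By the ratio test, |a_{n+1}/a_n| = [(3n² + 6n + 6)/(3(n+1)² + 6(n+1) + 6)] · 9/(4·7) → 9/28.
Hence the series converges for |z − 1| < 1/(9/28) = 28/9, so the radius of convergence is 28/9.
Endpoint z = 37/9: absolute convergence follows by limit comparison with Σ 1/n².
Check z = -19/9: absolute convergence follows by limit comparison with Σ 1/n².

[-19/9, 37/9]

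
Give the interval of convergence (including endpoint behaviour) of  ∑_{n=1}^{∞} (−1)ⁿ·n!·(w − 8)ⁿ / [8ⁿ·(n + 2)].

By the ratio test, |a_{n+1}/a_n| = (n+1) · 1/8 · (n + 2)/((n+1) + 2) → ∞.
The ratio grows without bound, so the series diverges whenever (w − 8) ≠ 0; it converges only at w = 8. R = 0.

{8}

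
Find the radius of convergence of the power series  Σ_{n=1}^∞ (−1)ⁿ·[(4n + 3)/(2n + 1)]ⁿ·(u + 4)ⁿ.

Applying the root test, |a_n|^(1/n) = (4n + 3)/(2n + 1) → 2.
Hence the series converges for |u + 4| < 1/(2) = 1/2, so the radius of convergence is 1/2.

R = 1/2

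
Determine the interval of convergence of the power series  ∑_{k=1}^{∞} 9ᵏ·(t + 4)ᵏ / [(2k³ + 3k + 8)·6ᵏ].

Ratio test: |a_{k+1}/a_k| = [(2k³ + 3k + 8)/(2(k+1)³ + 3(k+1) + 8)] · 9/6 → 3/2 as k → ∞.
Convergence for |t + 4| · 3/2 < 1, i.e. |t + 4| < 2/3. So R = 2/3.
Endpoint t = -10/3: the series is dominated by a constant times Σ 1/k³, which converges (p = 3 > 1).
Check t = -14/3: absolute convergence follows by limit comparison with Σ 1/k³.

[-14/3, -10/3]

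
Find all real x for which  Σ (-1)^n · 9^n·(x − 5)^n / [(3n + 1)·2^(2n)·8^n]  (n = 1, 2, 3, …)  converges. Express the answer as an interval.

(13/9, 77/9]

Ratio test: |a_{n+1}/a_n| = [(3n + 1)/(3(n+1) + 1)] · 9/(4·8) → 9/32 as n → ∞.
The series converges when 9/32 · |x − 5| < 1, giving R = 32/9.
Check x = 77/9: convergence follows from the alternating series test (terms decrease monotonically to 0).
When x = 13/9, the terms behave like c/n; limit comparison with the harmonic series gives divergence.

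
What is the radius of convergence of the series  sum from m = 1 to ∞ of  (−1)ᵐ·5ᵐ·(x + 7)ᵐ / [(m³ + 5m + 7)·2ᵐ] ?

R = 2/5

By the ratio test, |a_{m+1}/a_m| = [(m³ + 5m + 7)/((m+1)³ + 5(m+1) + 7)] · 5/2 → 5/2.
The series converges when 5/2 · |x + 7| < 1, giving R = 2/5.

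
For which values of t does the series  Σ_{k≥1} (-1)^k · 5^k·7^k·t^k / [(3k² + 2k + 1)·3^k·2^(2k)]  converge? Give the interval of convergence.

By the ratio test, |a_{k+1}/a_k| = [(3k² + 2k + 1)/(3(k+1)² + 2(k+1) + 1)] · 5·7/(3·4) → 35/12.
Hence the series converges for |t| < 1/(35/12) = 12/35, so the radius of convergence is 12/35.
Endpoint t = 12/35: the series is dominated by a constant times Σ 1/k², which converges (p = 2 > 1).
Check t = -12/35: the terms are on the order of 1/k², so the series converges absolutely by comparison with the p-series (p = 2 > 1).

[-12/35, 12/35]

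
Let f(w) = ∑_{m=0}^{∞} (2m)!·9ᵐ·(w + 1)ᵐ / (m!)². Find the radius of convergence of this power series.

R = 1/36

By the ratio test, |a_{m+1}/a_m| = (2m+1)·(2m+2)/(m+1)² · 9 → 36.
Hence the series converges for |w + 1| < 1/(36) = 1/36, so the radius of convergence is 1/36.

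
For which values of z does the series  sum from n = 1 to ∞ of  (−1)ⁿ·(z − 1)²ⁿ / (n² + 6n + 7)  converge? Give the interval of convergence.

Ratio test: |a_{n+1}/a_n| = (n² + 6n + 7)/((n+1)² + 6(n+1) + 7) → 1 as n → ∞.
Writing y = (z − 1)², the series in y has radius 1, so |z − 1| < √(1) = 1 and R = 1.
Check z = 2: the terms are on the order of 1/n², so the series converges absolutely by comparison with the p-series (p = 2 > 1).
Endpoint z = 0: the terms are on the order of 1/n², so the series converges absolutely by comparison with the p-series (p = 2 > 1).

[0, 2]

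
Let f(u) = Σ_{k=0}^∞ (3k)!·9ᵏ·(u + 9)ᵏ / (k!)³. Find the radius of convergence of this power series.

Apply the ratio test: |a_{k+1}| / |a_k| = (3k+1)·(3k+2)·(3k+3)/(k+1)³ · 9, which tends to 243 as k → ∞.
Hence the series converges for |u + 9| < 1/(243) = 1/243, so the radius of convergence is 1/243.

R = 1/243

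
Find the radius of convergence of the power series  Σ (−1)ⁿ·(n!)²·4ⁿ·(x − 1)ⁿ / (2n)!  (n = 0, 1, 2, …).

R = 1

The ratio of consecutive coefficients is (n+1)²/[(2n+1)·(2n+2)] · 4 → 1.
Hence R = 1.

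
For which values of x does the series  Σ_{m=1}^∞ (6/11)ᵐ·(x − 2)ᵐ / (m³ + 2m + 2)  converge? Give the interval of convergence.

[1/6, 23/6]

Ratio test: |a_{m+1}/a_m| = [(m³ + 2m + 2)/((m+1)³ + 2(m+1) + 2)] · 6/11 → 6/11 as m → ∞.
Thus R = 1/(6/11) = 11/6.
At x = 23/6: the terms are on the order of 1/m³, so the series converges absolutely by comparison with the p-series (p = 3 > 1).
Check x = 1/6: the terms are on the order of 1/m³, so the series converges absolutely by comparison with the p-series (p = 3 > 1).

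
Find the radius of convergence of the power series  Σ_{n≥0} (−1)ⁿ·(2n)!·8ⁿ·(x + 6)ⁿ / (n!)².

By the ratio test, |a_{n+1}/a_n| = (2n+1)·(2n+2)/(n+1)² · 8 → 32.
Hence the series converges for |x + 6| < 1/(32) = 1/32, so the radius of convergence is 1/32.

R = 1/32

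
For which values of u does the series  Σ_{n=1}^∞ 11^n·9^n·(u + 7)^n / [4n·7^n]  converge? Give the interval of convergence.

[-700/99, -686/99)

Apply the ratio test: |a_{n+1}| / |a_n| = [4n/4(n+1)] · 11·9/7, which tends to 99/7 as n → ∞.
The series converges when 99/7 · |u + 7| < 1, giving R = 7/99.
When u = -686/99, comparison with the harmonic series Σ 1/n shows the series diverges.
Check u = -700/99: convergence follows from the alternating series test (terms decrease monotonically to 0).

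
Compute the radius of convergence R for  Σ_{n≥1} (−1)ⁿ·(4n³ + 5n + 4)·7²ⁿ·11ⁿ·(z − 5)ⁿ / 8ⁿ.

The ratio of consecutive coefficients is [(4(n+1)³ + 5(n+1) + 4)/(4n³ + 5n + 4)] · 49·11/8 → 539/8.
The series converges when 539/8 · |z − 5| < 1, giving R = 8/539.

R = 8/539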